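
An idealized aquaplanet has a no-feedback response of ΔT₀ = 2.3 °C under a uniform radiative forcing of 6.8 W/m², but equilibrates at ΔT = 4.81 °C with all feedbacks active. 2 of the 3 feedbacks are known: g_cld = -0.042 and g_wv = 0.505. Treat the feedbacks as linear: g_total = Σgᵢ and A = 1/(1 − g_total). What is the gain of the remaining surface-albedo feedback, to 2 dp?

0.06

Amplification A = ΔT/ΔT₀ = 4.81/2.3 = 2.091.
Total gain g = 1 − 1/A = 1 − 1/2.091 = 0.5218.
Known gains sum to -0.042 + 0.505 = 0.463.
g_alb = 0.5218 − 0.463 = 0.06.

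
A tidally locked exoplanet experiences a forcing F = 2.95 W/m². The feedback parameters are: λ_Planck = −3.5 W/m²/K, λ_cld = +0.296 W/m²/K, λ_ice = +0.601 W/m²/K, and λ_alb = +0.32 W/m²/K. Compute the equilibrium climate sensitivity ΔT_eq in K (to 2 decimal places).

1.29 K

Net feedback parameter λ = (−3.5) + (+0.296) + (+0.601) + (+0.32) = -2.283 W/m²/K.
ΔT = −F/λ = −2.95/(-2.283) = 1.29 K.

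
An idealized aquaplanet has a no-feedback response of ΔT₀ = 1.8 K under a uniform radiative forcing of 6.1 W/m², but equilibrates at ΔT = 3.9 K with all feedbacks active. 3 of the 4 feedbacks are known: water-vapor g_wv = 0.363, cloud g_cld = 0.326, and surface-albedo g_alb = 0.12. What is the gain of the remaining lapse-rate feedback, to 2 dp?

-0.27

Amplification A = ΔT/ΔT₀ = 3.9/1.8 = 2.167.
Total gain g = 1 − 1/A = 1 − 1/2.167 = 0.5385.
Known gains sum to 0.363 + 0.326 + 0.12 = 0.809.
g_lr = 0.5385 − 0.809 = -0.27.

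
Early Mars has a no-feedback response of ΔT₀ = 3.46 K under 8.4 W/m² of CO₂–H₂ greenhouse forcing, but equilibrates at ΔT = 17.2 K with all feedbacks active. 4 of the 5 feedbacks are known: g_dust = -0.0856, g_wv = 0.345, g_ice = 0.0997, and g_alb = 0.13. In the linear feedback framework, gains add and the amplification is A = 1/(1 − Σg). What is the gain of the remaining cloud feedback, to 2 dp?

0.31

Amplification A = ΔT/ΔT₀ = 17.2/3.46 = 4.971.
Total gain g = 1 − 1/A = 1 − 1/4.971 = 0.7988.
Known gains sum to -0.0856 + 0.345 + 0.0997 + 0.13 = 0.4891.
g_cld = 0.7988 − 0.4891 = 0.31.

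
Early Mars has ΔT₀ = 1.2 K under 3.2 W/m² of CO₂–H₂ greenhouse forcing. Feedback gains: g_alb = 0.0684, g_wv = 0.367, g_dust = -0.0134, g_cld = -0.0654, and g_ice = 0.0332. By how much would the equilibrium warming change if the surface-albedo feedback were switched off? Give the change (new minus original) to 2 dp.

Original: g = 0.3898, ΔT = 1.2/(1−0.3898) = 1.9666 K.
Without surface-albedo: g' = 0.3214, ΔT' = 1.2/(1−0.3214) = 1.7683 K.
Change = 1.7683 − 1.9666 = -0.20 K.

-0.20 K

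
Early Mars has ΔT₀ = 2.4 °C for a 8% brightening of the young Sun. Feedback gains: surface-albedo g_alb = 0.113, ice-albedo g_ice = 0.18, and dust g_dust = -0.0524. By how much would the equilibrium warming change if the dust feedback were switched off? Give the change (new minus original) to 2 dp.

Original: g = 0.2406, ΔT = 2.4/(1−0.2406) = 3.1604 °C.
Without dust: g' = 0.293, ΔT' = 2.4/(1−0.293) = 3.3946 °C.
Change = 3.3946 − 3.1604 = 0.23 °C.

0.23 °C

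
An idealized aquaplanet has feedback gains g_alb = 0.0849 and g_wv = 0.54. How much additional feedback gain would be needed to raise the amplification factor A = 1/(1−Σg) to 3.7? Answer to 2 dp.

Current total gain = 0.6249.
Target gain for A = 3.7: g* = 1 − 1/3.7 = 0.7297.
Additional gain needed = 0.7297 − 0.6249 = 0.10.

0.10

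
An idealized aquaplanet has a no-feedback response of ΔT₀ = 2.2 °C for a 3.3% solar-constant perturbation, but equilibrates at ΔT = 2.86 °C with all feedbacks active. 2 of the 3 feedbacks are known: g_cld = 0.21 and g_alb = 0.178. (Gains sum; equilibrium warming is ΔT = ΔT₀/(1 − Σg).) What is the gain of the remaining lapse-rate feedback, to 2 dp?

-0.16

Amplification A = ΔT/ΔT₀ = 2.86/2.2 = 1.3.
Total gain g = 1 − 1/A = 1 − 1/1.3 = 0.2308.
Known gains sum to 0.21 + 0.178 = 0.388.
g_lr = 0.2308 − 0.388 = -0.16.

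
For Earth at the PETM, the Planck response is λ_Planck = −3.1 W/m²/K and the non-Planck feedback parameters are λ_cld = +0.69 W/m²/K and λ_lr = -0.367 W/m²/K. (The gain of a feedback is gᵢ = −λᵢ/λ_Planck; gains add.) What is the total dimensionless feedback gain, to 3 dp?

Convert to gains: g_cld = 0.69/3.1 = 0.2226; g_lr = -0.367/3.1 = -0.1184.
Total gain g = 0.1042.

0.104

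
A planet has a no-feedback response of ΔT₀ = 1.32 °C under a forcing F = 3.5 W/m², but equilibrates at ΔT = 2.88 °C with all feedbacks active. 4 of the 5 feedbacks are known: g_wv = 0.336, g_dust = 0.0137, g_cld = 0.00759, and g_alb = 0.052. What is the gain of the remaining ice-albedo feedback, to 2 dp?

0.13

Amplification A = ΔT/ΔT₀ = 2.88/1.32 = 2.182.
Total gain g = 1 − 1/A = 1 − 1/2.182 = 0.5417.
Known gains sum to 0.336 + 0.0137 + 0.00759 + 0.052 = 0.40929.
g_ice = 0.5417 − 0.40929 = 0.13.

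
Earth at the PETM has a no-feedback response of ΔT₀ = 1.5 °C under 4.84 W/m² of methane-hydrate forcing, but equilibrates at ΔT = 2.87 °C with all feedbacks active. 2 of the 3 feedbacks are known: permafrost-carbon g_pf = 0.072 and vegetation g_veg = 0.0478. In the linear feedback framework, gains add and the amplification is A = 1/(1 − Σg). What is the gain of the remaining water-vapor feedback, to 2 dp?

Amplification A = ΔT/ΔT₀ = 2.87/1.5 = 1.913.
Total gain g = 1 − 1/A = 1 − 1/1.913 = 0.4773.
Known gains sum to 0.072 + 0.0478 = 0.1198.
g_wv = 0.4773 − 0.1198 = 0.36.

0.36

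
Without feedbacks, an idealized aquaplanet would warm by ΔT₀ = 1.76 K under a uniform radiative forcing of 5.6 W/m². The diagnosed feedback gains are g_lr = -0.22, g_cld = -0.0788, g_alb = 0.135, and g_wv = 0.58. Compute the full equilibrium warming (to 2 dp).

Total gain g = -0.22 − 0.0788 + 0.135 + 0.58 = 0.4162.
Amplification A = 1/(1 − 0.4162) = 1.713.
ΔT = 1.76 × 1.713 = 3.01 K.

3.01 K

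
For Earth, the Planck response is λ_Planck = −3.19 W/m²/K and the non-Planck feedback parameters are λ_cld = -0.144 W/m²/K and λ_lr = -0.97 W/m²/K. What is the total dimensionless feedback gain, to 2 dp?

-0.35

Convert to gains: g_cld = -0.144/3.19 = -0.04514; g_lr = -0.97/3.19 = -0.3041.
Total gain g = -0.34924.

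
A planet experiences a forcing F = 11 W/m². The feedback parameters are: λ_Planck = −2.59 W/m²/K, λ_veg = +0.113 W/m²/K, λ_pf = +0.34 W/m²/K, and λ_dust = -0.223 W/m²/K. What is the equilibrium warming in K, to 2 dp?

Net feedback parameter λ = (−2.59) + (+0.113) + (+0.34) + (-0.223) = -2.36 W/m²/K.
ΔT = −F/λ = −11/(-2.36) = 4.66 K.

4.66 K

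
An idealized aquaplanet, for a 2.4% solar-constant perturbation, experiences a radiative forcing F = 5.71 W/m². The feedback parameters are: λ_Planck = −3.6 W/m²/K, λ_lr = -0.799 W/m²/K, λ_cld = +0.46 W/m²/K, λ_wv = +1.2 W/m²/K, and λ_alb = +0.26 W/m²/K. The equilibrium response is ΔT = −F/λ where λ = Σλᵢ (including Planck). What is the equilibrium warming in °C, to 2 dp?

Net feedback parameter λ = (−3.6) + (-0.799) + (+0.46) + (+1.2) + (+0.26) = -2.479 W/m²/K.
ΔT = −F/λ = −5.71/(-2.479) = 2.30 °C.

2.30 °C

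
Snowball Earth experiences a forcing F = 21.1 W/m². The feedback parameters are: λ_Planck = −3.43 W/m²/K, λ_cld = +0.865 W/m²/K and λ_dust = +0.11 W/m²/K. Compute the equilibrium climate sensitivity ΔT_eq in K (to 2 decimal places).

8.59 K

Net feedback parameter λ = (−3.43) + (+0.865) + (+0.11) = -2.455 W/m²/K.
ΔT = −F/λ = −21.1/(-2.455) = 8.59 K.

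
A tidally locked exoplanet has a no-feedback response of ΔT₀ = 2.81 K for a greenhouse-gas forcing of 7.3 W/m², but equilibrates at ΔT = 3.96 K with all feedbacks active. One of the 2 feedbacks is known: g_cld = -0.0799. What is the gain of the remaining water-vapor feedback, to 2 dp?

Amplification A = ΔT/ΔT₀ = 3.96/2.81 = 1.409.
Total gain g = 1 − 1/A = 1 − 1/1.409 = 0.2903.
The known gain is -0.0799.
g_wv = 0.2903 + 0.0799 = 0.37.

0.37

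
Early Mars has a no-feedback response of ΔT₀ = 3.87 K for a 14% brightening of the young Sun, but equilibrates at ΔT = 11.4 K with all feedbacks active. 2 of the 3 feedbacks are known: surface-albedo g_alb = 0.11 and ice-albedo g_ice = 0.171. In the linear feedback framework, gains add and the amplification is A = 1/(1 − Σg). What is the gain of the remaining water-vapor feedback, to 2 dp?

0.38

Amplification A = ΔT/ΔT₀ = 11.4/3.87 = 2.946.
Total gain g = 1 − 1/A = 1 − 1/2.946 = 0.6606.
Known gains sum to 0.11 + 0.171 = 0.281.
g_wv = 0.6606 − 0.281 = 0.38.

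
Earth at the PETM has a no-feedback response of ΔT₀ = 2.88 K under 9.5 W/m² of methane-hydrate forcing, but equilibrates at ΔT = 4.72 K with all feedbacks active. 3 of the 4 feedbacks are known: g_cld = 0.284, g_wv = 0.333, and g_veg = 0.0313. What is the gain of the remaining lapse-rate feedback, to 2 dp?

Amplification A = ΔT/ΔT₀ = 4.72/2.88 = 1.639.
Total gain g = 1 − 1/A = 1 − 1/1.639 = 0.3899.
Known gains sum to 0.284 + 0.333 + 0.0313 = 0.6483.
g_lr = 0.3899 − 0.6483 = -0.26.

-0.26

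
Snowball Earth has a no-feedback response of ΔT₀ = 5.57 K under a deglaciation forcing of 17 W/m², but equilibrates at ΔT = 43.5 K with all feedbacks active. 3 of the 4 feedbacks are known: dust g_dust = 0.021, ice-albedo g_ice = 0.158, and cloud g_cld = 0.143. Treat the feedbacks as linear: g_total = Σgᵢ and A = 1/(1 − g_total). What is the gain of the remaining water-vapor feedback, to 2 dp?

Amplification A = ΔT/ΔT₀ = 43.5/5.57 = 7.81.
Total gain g = 1 − 1/A = 1 − 1/7.81 = 0.872.
Known gains sum to 0.021 + 0.158 + 0.143 = 0.322.
g_wv = 0.872 − 0.322 = 0.55.

0.55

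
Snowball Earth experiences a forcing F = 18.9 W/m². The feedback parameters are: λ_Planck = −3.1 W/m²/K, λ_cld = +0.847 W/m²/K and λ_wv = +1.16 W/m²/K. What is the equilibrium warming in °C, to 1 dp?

Net feedback parameter λ = (−3.1) + (+0.847) + (+1.16) = -1.093 W/m²/K.
ΔT = −F/λ = −18.9/(-1.093) = 17.3 °C.

17.3 °C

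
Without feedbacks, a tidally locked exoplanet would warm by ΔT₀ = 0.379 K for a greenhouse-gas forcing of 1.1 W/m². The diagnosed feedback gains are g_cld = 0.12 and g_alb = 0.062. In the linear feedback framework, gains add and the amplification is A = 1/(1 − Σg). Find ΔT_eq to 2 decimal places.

Total gain g = 0.12 + 0.062 = 0.182.
Amplification A = 1/(1 − 0.182) = 1.222.
ΔT = 0.379 × 1.222 = 0.46 K.

0.46 K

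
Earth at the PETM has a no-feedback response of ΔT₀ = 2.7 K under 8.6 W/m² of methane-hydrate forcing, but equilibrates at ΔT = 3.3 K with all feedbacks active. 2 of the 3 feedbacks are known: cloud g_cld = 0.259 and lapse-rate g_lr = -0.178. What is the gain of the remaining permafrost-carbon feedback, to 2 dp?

0.10

Amplification A = ΔT/ΔT₀ = 3.3/2.7 = 1.222.
Total gain g = 1 − 1/A = 1 − 1/1.222 = 0.1817.
Known gains sum to 0.259 − 0.178 = 0.081.
g_pf = 0.1817 − 0.081 = 0.10.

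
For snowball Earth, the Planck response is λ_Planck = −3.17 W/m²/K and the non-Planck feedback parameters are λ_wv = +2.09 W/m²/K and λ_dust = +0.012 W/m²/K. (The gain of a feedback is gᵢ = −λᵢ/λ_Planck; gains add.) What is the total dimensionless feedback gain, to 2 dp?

Convert to gains: g_wv = 2.09/3.17 = 0.6593; g_dust = 0.012/3.17 = 0.003785.
Total gain g = 0.663085.

0.66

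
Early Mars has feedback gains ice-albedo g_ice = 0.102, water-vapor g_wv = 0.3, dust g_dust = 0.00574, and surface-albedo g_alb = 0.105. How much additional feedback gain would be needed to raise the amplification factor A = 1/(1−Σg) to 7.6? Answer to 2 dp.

Current total gain = 0.51274.
Target gain for A = 7.6: g* = 1 − 1/7.6 = 0.8684.
Additional gain needed = 0.8684 − 0.51274 = 0.36.

0.36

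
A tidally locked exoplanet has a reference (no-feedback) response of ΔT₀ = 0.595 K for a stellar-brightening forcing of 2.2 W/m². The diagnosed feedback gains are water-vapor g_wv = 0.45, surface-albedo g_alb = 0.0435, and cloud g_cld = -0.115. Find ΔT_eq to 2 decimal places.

Total gain g = 0.45 + 0.0435 − 0.115 = 0.3785.
Amplification A = 1/(1 − 0.3785) = 1.609.
ΔT = 0.595 × 1.609 = 0.96 K.

0.96 K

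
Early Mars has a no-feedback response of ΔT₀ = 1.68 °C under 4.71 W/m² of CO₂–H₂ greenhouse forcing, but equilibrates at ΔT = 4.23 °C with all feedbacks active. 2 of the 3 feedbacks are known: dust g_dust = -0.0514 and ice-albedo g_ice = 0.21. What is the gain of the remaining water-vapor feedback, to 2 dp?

Amplification A = ΔT/ΔT₀ = 4.23/1.68 = 2.518.
Total gain g = 1 − 1/A = 1 − 1/2.518 = 0.6029.
Known gains sum to -0.0514 + 0.21 = 0.1586.
g_wv = 0.6029 − 0.1586 = 0.44.

0.44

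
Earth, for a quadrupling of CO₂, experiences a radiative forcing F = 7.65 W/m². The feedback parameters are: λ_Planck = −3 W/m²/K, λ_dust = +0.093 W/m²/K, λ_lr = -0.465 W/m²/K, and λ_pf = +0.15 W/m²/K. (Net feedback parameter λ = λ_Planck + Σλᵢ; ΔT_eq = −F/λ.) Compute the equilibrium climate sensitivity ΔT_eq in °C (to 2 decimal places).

2.37 °C

Net feedback parameter λ = (−3) + (+0.093) + (-0.465) + (+0.15) = -3.222 W/m²/K.
ΔT = −F/λ = −7.65/(-3.222) = 2.37 °C.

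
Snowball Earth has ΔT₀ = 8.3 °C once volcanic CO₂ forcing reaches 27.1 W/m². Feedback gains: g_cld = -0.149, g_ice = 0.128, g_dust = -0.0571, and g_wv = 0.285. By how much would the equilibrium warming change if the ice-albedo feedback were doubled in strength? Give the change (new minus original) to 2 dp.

Original: g = 0.2069, ΔT = 8.3/(1−0.2069) = 10.4653 °C.
With doubled ice-albedo: g' = 0.3349, ΔT' = 8.3/(1−0.3349) = 12.4793 °C.
Change = 12.4793 − 10.4653 = 2.01 °C.

2.01 °C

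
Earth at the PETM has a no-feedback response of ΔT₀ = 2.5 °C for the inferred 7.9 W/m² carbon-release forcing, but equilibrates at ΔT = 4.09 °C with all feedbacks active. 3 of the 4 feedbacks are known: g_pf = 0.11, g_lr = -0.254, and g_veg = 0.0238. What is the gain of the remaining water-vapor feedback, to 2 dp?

0.51

Amplification A = ΔT/ΔT₀ = 4.09/2.5 = 1.636.
Total gain g = 1 − 1/A = 1 − 1/1.636 = 0.3888.
Known gains sum to 0.11 − 0.254 + 0.0238 = -0.1202.
g_wv = 0.3888 + 0.1202 = 0.51.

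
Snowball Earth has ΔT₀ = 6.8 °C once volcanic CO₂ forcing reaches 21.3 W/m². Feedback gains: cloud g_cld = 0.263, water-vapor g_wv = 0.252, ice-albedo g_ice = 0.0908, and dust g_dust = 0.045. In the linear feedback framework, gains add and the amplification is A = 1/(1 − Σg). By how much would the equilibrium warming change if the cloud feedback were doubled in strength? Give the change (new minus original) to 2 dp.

59.41 °C

Original: g = 0.6508, ΔT = 6.8/(1−0.6508) = 19.4731 °C.
With doubled cloud: g' = 0.9138, ΔT' = 6.8/(1−0.9138) = 78.8863 °C.
Change = 78.8863 − 19.4731 = 59.41 °C.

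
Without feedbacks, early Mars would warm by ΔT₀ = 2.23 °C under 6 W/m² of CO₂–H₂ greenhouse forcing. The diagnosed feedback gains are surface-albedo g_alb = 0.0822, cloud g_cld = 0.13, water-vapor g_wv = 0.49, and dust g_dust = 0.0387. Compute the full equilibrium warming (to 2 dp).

Total gain g = 0.0822 + 0.13 + 0.49 + 0.0387 = 0.7409.
Amplification A = 1/(1 − 0.7409) = 3.86.
ΔT = 2.23 × 3.86 = 8.61 °C.

8.61 °C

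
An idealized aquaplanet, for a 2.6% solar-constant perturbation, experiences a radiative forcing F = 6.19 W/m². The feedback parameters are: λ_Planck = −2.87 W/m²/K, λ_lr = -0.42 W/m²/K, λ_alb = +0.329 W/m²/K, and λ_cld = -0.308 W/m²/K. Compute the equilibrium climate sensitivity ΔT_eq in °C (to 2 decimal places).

1.89 °C

Net feedback parameter λ = (−2.87) + (-0.42) + (+0.329) + (-0.308) = -3.269 W/m²/K.
ΔT = −F/λ = −6.19/(-3.269) = 1.89 °C.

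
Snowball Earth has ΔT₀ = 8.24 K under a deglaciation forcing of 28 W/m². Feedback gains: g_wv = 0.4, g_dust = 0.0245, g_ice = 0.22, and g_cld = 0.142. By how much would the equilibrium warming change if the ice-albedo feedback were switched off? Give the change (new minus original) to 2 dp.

Original: g = 0.7865, ΔT = 8.24/(1−0.7865) = 38.5948 K.
Without ice-albedo: g' = 0.5665, ΔT' = 8.24/(1−0.5665) = 19.0081 K.
Change = 19.0081 − 38.5948 = -19.59 K.

-19.59 K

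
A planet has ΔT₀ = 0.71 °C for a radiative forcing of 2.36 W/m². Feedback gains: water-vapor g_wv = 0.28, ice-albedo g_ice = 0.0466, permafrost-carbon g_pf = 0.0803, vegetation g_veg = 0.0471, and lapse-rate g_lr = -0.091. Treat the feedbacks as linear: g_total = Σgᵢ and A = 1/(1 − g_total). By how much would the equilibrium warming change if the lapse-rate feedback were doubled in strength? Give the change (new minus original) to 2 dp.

Original: g = 0.363, ΔT = 0.71/(1−0.363) = 1.1146 °C.
With doubled lapse-rate: g' = 0.272, ΔT' = 0.71/(1−0.272) = 0.9753 °C.
Change = 0.9753 − 1.1146 = -0.14 °C.

-0.14 °C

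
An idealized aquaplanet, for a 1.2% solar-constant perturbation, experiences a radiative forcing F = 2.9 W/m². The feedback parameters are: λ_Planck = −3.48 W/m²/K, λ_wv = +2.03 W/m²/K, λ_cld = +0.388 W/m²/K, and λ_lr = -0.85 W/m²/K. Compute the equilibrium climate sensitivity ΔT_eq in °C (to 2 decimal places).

Net feedback parameter λ = (−3.48) + (+2.03) + (+0.388) + (-0.85) = -1.912 W/m²/K.
ΔT = −F/λ = −2.9/(-1.912) = 1.52 °C.

1.52 °C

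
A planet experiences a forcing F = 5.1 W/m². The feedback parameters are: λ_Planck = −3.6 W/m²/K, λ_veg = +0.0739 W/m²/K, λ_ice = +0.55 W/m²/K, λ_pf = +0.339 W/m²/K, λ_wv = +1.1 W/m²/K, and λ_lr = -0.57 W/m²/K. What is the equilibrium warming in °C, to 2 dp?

Net feedback parameter λ = (−3.6) + (+0.0739) + (+0.55) + (+0.339) + (+1.1) + (-0.57) = -2.1071 W/m²/K.
ΔT = −F/λ = −5.1/(-2.1071) = 2.42 °C.

2.42 °C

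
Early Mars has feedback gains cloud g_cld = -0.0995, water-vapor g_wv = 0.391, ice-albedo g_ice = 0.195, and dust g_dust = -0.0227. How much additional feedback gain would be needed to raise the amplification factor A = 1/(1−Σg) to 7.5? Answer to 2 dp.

Current total gain = 0.4638.
Target gain for A = 7.5: g* = 1 − 1/7.5 = 0.8667.
Additional gain needed = 0.8667 − 0.4638 = 0.40.

0.40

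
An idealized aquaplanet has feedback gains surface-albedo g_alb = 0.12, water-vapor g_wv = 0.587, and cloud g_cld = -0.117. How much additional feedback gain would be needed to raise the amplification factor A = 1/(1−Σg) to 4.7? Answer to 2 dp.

Current total gain = 0.59.
Target gain for A = 4.7: g* = 1 − 1/4.7 = 0.7872.
Additional gain needed = 0.7872 − 0.59 = 0.20.

0.20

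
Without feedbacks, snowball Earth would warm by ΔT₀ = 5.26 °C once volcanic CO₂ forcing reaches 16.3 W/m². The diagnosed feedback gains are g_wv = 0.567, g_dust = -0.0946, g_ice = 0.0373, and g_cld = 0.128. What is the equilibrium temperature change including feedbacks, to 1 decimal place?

14.5 °C

Total gain g = 0.567 − 0.0946 + 0.0373 + 0.128 = 0.6377.
Amplification A = 1/(1 − 0.6377) = 2.76.
ΔT = 5.26 × 2.76 = 14.5 °C.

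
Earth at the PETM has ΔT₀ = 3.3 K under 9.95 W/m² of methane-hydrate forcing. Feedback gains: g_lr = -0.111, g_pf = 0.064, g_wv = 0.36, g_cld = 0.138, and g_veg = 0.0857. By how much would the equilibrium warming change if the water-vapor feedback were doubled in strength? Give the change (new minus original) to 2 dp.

Original: g = 0.5367, ΔT = 3.3/(1−0.5367) = 7.1228 K.
With doubled water-vapor: g' = 0.8967, ΔT' = 3.3/(1−0.8967) = 31.9458 K.
Change = 31.9458 − 7.1228 = 24.82 K.

24.82 K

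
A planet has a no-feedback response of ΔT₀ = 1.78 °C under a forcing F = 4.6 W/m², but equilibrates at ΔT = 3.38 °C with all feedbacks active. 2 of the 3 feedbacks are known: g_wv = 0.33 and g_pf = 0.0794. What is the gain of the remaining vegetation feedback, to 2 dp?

Amplification A = ΔT/ΔT₀ = 3.38/1.78 = 1.899.
Total gain g = 1 − 1/A = 1 − 1/1.899 = 0.4734.
Known gains sum to 0.33 + 0.0794 = 0.4094.
g_veg = 0.4734 − 0.4094 = 0.06.

0.06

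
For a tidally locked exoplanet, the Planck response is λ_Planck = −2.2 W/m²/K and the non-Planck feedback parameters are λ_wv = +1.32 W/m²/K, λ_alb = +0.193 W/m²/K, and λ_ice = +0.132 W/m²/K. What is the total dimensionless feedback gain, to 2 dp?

0.75

Convert to gains: g_wv = 1.32/2.2 = 0.6; g_alb = 0.193/2.2 = 0.08773; g_ice = 0.132/2.2 = 0.06.
Total gain g = 0.74773.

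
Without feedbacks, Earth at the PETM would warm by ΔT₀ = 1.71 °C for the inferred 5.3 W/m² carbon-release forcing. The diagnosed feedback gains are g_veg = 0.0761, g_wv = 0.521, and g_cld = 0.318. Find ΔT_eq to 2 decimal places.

20.14 °C

Total gain g = 0.0761 + 0.521 + 0.318 = 0.9151.
Amplification A = 1/(1 − 0.9151) = 11.78.
ΔT = 1.71 × 11.78 = 20.14 °C.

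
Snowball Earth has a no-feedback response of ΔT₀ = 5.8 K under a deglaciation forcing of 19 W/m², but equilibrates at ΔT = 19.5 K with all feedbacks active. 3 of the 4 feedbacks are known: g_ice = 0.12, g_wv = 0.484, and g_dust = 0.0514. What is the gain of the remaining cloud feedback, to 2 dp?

0.05

Amplification A = ΔT/ΔT₀ = 19.5/5.8 = 3.362.
Total gain g = 1 − 1/A = 1 − 1/3.362 = 0.7026.
Known gains sum to 0.12 + 0.484 + 0.0514 = 0.6554.
g_cld = 0.7026 − 0.6554 = 0.05.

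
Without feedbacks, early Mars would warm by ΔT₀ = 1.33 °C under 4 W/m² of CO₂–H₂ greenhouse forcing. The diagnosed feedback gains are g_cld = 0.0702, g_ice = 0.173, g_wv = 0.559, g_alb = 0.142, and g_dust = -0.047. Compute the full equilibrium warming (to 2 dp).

12.94 °C

Total gain g = 0.0702 + 0.173 + 0.559 + 0.142 − 0.047 = 0.8972.
Amplification A = 1/(1 − 0.8972) = 9.728.
ΔT = 1.33 × 9.728 = 12.94 °C.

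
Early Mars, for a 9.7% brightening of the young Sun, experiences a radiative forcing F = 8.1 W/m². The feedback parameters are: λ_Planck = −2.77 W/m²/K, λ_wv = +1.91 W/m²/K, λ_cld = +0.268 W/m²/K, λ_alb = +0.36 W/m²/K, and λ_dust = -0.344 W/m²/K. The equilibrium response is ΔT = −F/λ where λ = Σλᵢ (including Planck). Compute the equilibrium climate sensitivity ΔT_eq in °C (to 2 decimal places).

Net feedback parameter λ = (−2.77) + (+1.91) + (+0.268) + (+0.36) + (-0.344) = -0.576 W/m²/K.
ΔT = −F/λ = −8.1/(-0.576) = 14.06 °C.

14.06 °C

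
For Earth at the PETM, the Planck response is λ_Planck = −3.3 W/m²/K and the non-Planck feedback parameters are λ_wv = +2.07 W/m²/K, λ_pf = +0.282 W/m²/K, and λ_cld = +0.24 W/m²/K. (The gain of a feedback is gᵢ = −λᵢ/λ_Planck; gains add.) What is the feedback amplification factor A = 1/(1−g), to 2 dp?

Convert to gains: g_wv = 2.07/3.3 = 0.6273; g_pf = 0.282/3.3 = 0.08545; g_cld = 0.24/3.3 = 0.07273.
Total gain g = 0.78548.
A = 1/(1 − 0.78548) = 4.66.

4.66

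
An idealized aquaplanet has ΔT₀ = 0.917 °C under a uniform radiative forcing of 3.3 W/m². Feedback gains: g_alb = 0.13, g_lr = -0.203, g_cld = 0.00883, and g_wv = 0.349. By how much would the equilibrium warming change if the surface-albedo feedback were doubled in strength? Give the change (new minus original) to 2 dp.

Original: g = 0.28483, ΔT = 0.917/(1−0.28483) = 1.2822 °C.
With doubled surface-albedo: g' = 0.41483, ΔT' = 0.917/(1−0.41483) = 1.5671 °C.
Change = 1.5671 − 1.2822 = 0.28 °C.

0.28 °C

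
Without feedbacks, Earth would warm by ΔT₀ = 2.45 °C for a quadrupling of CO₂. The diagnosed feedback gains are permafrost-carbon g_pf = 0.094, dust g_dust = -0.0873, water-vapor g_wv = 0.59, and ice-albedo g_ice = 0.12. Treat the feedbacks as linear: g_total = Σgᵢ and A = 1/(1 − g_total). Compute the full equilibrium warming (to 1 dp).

Total gain g = 0.094 − 0.0873 + 0.59 + 0.12 = 0.7167.
Amplification A = 1/(1 − 0.7167) = 3.53.
ΔT = 2.45 × 3.53 = 8.6 °C.

8.6 °C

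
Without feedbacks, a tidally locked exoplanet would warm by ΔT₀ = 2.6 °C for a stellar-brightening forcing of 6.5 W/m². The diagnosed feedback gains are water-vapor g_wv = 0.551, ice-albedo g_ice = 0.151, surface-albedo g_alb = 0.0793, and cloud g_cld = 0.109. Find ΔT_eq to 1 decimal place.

23.7 °C

Total gain g = 0.551 + 0.151 + 0.0793 + 0.109 = 0.8903.
Amplification A = 1/(1 − 0.8903) = 9.116.
ΔT = 2.6 × 9.116 = 23.7 °C.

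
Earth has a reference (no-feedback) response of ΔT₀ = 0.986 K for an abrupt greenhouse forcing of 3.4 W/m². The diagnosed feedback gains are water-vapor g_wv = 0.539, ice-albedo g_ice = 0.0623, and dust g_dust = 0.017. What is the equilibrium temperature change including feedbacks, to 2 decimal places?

Total gain g = 0.539 + 0.0623 + 0.017 = 0.6183.
Amplification A = 1/(1 − 0.6183) = 2.62.
ΔT = 0.986 × 2.62 = 2.58 K.

2.58 K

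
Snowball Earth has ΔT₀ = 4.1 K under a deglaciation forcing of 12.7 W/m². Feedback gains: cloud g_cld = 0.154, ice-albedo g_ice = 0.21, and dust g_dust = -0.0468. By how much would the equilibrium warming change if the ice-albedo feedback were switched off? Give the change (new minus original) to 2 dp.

-1.41 K

Original: g = 0.3172, ΔT = 4.1/(1−0.3172) = 6.0047 K.
Without ice-albedo: g' = 0.1072, ΔT' = 4.1/(1−0.1072) = 4.5923 K.
Change = 4.5923 − 6.0047 = -1.41 K.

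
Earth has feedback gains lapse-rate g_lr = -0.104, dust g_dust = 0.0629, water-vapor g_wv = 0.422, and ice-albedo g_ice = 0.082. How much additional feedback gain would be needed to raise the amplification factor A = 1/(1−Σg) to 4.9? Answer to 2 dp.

Current total gain = 0.4629.
Target gain for A = 4.9: g* = 1 − 1/4.9 = 0.7959.
Additional gain needed = 0.7959 − 0.4629 = 0.33.

0.33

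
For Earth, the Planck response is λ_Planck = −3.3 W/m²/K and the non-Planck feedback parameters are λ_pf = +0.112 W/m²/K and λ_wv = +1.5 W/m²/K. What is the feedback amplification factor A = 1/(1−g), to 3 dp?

Convert to gains: g_pf = 0.112/3.3 = 0.03394; g_wv = 1.5/3.3 = 0.4545.
Total gain g = 0.48844.
A = 1/(1 − 0.48844) = 1.955.

1.955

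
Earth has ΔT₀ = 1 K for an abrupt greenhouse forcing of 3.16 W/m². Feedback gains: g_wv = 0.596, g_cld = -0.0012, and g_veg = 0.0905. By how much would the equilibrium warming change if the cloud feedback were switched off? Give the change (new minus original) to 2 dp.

Original: g = 0.6853, ΔT = 1/(1−0.6853) = 3.1776 K.
Without cloud: g' = 0.6865, ΔT' = 1/(1−0.6865) = 3.1898 K.
Change = 3.1898 − 3.1776 = 0.01 K.

0.01 K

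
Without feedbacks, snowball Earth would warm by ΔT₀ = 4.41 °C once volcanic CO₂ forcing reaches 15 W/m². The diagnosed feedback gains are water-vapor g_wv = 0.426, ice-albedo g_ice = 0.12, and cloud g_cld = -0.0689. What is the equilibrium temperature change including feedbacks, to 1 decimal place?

Total gain g = 0.426 + 0.12 − 0.0689 = 0.4771.
Amplification A = 1/(1 − 0.4771) = 1.912.
ΔT = 4.41 × 1.912 = 8.4 °C.

8.4 °C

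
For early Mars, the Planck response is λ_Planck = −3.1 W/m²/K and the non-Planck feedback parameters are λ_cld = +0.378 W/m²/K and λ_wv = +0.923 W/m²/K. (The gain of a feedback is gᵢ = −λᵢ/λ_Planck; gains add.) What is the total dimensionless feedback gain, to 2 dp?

Convert to gains: g_cld = 0.378/3.1 = 0.1219; g_wv = 0.923/3.1 = 0.2977.
Total gain g = 0.4196.

0.42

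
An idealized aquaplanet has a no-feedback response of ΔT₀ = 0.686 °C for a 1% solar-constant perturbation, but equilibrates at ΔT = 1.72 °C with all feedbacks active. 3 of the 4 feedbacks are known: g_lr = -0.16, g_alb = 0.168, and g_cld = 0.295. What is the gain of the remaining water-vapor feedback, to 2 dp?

Amplification A = ΔT/ΔT₀ = 1.72/0.686 = 2.507.
Total gain g = 1 − 1/A = 1 − 1/2.507 = 0.6011.
Known gains sum to -0.16 + 0.168 + 0.295 = 0.303.
g_wv = 0.6011 − 0.303 = 0.30.

0.30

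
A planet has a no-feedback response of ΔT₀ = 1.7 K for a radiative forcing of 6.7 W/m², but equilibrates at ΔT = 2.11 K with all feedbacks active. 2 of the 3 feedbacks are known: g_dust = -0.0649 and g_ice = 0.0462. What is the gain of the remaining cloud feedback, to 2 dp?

Amplification A = ΔT/ΔT₀ = 2.11/1.7 = 1.241.
Total gain g = 1 − 1/A = 1 − 1/1.241 = 0.1942.
Known gains sum to -0.0649 + 0.0462 = -0.0187.
g_cld = 0.1942 + 0.0187 = 0.21.

0.21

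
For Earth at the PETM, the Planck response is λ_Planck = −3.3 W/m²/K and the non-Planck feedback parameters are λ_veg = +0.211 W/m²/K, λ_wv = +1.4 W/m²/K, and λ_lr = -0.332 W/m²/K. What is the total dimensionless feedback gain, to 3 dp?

Convert to gains: g_veg = 0.211/3.3 = 0.06394; g_wv = 1.4/3.3 = 0.4242; g_lr = -0.332/3.3 = -0.1006.
Total gain g = 0.38754.

0.388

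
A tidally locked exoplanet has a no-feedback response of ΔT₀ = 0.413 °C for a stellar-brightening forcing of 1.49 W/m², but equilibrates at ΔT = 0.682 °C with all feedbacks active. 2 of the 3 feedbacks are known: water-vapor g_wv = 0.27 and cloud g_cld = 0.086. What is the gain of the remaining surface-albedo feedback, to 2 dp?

Amplification A = ΔT/ΔT₀ = 0.682/0.413 = 1.651.
Total gain g = 1 − 1/A = 1 − 1/1.651 = 0.3943.
Known gains sum to 0.27 + 0.086 = 0.356.
g_alb = 0.3943 − 0.356 = 0.04.

0.04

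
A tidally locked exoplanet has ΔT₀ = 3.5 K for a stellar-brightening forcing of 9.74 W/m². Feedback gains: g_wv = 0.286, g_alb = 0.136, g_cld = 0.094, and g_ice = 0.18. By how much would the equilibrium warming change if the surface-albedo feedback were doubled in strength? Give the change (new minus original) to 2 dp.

Original: g = 0.696, ΔT = 3.5/(1−0.696) = 11.5132 K.
With doubled surface-albedo: g' = 0.832, ΔT' = 3.5/(1−0.832) = 20.8333 K.
Change = 20.8333 − 11.5132 = 9.32 K.

9.32 K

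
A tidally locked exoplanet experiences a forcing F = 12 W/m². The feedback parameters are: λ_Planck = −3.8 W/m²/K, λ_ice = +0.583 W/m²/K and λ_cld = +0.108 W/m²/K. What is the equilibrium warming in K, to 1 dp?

Net feedback parameter λ = (−3.8) + (+0.583) + (+0.108) = -3.109 W/m²/K.
ΔT = −F/λ = −12/(-3.109) = 3.9 K.

3.9 K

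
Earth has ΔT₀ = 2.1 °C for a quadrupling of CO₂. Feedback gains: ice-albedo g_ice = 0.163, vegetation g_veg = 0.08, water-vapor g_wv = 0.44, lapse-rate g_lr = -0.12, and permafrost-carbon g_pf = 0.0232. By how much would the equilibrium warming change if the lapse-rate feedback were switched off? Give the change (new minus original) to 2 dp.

Original: g = 0.5862, ΔT = 2.1/(1−0.5862) = 5.0749 °C.
Without lapse-rate: g' = 0.7062, ΔT' = 2.1/(1−0.7062) = 7.1477 °C.
Change = 7.1477 − 5.0749 = 2.07 °C.

2.07 °C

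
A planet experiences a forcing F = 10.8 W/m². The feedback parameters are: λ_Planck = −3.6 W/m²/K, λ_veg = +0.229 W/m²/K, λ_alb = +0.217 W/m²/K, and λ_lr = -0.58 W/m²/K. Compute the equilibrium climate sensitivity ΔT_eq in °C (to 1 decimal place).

Net feedback parameter λ = (−3.6) + (+0.229) + (+0.217) + (-0.58) = -3.734 W/m²/K.
ΔT = −F/λ = −10.8/(-3.734) = 2.9 °C.

2.9 °C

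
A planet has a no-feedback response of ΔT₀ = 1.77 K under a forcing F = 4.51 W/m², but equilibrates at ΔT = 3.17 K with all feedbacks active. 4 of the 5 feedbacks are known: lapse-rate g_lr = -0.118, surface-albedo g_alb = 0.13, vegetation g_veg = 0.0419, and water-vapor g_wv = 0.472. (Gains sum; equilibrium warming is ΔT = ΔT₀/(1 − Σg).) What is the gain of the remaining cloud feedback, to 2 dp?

Amplification A = ΔT/ΔT₀ = 3.17/1.77 = 1.791.
Total gain g = 1 − 1/A = 1 − 1/1.791 = 0.4417.
Known gains sum to -0.118 + 0.13 + 0.0419 + 0.472 = 0.5259.
g_cld = 0.4417 − 0.5259 = -0.08.

-0.08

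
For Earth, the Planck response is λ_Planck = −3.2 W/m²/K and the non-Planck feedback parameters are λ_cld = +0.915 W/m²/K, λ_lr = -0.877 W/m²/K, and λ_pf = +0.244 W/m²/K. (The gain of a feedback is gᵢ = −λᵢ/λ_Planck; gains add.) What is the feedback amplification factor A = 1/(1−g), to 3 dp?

1.097

Convert to gains: g_cld = 0.915/3.2 = 0.2859; g_lr = -0.877/3.2 = -0.2741; g_pf = 0.244/3.2 = 0.07625.
Total gain g = 0.08805.
A = 1/(1 − 0.08805) = 1.097.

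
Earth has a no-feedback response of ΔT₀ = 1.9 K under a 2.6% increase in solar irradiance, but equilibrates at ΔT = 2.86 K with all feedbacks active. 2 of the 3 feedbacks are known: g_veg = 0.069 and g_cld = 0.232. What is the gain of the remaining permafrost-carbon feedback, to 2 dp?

0.03

Amplification A = ΔT/ΔT₀ = 2.86/1.9 = 1.505.
Total gain g = 1 − 1/A = 1 − 1/1.505 = 0.3355.
Known gains sum to 0.069 + 0.232 = 0.301.
g_pf = 0.3355 − 0.301 = 0.03.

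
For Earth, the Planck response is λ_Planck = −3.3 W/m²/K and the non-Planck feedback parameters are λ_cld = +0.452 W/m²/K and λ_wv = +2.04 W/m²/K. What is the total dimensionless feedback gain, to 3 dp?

Convert to gains: g_cld = 0.452/3.3 = 0.137; g_wv = 2.04/3.3 = 0.6182.
Total gain g = 0.7552.

0.755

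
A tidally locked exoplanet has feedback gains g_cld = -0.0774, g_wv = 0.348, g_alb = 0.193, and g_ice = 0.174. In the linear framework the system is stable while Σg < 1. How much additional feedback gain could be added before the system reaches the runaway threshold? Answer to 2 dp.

Current total gain = -0.0774 + 0.348 + 0.193 + 0.174 = 0.6376.
Margin to runaway = 1 − 0.6376 = 0.36.

0.36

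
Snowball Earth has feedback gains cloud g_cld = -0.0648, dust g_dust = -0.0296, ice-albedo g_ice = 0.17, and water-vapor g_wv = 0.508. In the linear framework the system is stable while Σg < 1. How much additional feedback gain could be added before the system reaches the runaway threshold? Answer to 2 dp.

Current total gain = -0.0648 − 0.0296 + 0.17 + 0.508 = 0.5836.
Margin to runaway = 1 − 0.5836 = 0.42.

0.42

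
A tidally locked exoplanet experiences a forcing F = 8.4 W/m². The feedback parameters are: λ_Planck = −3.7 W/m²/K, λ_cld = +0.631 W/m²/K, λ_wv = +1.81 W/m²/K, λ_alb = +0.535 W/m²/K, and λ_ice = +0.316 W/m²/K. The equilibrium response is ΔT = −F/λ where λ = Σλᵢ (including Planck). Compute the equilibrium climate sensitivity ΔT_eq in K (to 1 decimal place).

20.6 K

Net feedback parameter λ = (−3.7) + (+0.631) + (+1.81) + (+0.535) + (+0.316) = -0.408 W/m²/K.
ΔT = −F/λ = −8.4/(-0.408) = 20.6 K.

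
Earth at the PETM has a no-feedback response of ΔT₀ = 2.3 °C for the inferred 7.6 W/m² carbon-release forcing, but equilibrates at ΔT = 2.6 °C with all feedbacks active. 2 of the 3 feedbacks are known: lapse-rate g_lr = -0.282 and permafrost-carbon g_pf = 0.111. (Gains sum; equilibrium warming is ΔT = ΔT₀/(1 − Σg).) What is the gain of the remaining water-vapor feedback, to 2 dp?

Amplification A = ΔT/ΔT₀ = 2.6/2.3 = 1.13.
Total gain g = 1 − 1/A = 1 − 1/1.13 = 0.115.
Known gains sum to -0.282 + 0.111 = -0.171.
g_wv = 0.115 + 0.171 = 0.29.

0.29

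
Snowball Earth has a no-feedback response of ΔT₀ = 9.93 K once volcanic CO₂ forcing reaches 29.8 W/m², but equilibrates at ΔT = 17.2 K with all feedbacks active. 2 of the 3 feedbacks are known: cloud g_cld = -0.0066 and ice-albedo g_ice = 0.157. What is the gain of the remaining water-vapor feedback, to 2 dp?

0.27

Amplification A = ΔT/ΔT₀ = 17.2/9.93 = 1.732.
Total gain g = 1 − 1/A = 1 − 1/1.732 = 0.4226.
Known gains sum to -0.0066 + 0.157 = 0.1504.
g_wv = 0.4226 − 0.1504 = 0.27.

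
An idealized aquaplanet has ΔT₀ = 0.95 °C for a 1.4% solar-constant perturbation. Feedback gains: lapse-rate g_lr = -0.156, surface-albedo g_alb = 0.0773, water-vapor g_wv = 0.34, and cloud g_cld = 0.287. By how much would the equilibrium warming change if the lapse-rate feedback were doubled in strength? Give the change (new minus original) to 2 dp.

Original: g = 0.5483, ΔT = 0.95/(1−0.5483) = 2.1032 °C.
With doubled lapse-rate: g' = 0.3923, ΔT' = 0.95/(1−0.3923) = 1.5633 °C.
Change = 1.5633 − 2.1032 = -0.54 °C.

-0.54 °C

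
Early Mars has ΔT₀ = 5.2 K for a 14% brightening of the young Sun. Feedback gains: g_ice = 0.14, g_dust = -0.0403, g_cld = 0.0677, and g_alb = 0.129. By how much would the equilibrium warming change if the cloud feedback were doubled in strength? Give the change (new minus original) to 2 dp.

Original: g = 0.2964, ΔT = 5.2/(1−0.2964) = 7.3906 K.
With doubled cloud: g' = 0.3641, ΔT' = 5.2/(1−0.3641) = 8.1774 K.
Change = 8.1774 − 7.3906 = 0.79 K.

0.79 K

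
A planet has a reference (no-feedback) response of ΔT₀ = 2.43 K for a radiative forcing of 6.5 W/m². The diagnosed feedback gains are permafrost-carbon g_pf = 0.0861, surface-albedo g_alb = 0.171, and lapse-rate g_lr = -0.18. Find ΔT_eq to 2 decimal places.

2.63 K

Total gain g = 0.0861 + 0.171 − 0.18 = 0.0771.
Amplification A = 1/(1 − 0.0771) = 1.084.
ΔT = 2.43 × 1.084 = 2.63 K.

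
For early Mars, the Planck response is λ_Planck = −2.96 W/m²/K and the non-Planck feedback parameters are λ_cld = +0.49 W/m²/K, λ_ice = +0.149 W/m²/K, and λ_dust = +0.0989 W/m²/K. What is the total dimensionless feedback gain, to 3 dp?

Convert to gains: g_cld = 0.49/2.96 = 0.1655; g_ice = 0.149/2.96 = 0.05034; g_dust = 0.0989/2.96 = 0.03341.
Total gain g = 0.24925.

0.249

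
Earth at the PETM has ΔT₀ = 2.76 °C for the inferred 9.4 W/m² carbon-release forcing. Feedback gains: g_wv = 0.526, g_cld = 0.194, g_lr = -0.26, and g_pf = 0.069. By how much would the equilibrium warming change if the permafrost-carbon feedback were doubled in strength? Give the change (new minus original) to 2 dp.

Original: g = 0.529, ΔT = 2.76/(1−0.529) = 5.8599 °C.
With doubled permafrost-carbon: g' = 0.598, ΔT' = 2.76/(1−0.598) = 6.8657 °C.
Change = 6.8657 − 5.8599 = 1.01 °C.

1.01 °C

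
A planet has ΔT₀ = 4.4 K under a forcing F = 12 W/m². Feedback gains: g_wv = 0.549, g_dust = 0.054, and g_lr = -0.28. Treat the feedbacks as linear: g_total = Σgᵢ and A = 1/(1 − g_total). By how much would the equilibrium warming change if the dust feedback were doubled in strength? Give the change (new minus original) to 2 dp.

0.56 K

Original: g = 0.323, ΔT = 4.4/(1−0.323) = 6.4993 K.
With doubled dust: g' = 0.377, ΔT' = 4.4/(1−0.377) = 7.0626 K.
Change = 7.0626 − 6.4993 = 0.56 K.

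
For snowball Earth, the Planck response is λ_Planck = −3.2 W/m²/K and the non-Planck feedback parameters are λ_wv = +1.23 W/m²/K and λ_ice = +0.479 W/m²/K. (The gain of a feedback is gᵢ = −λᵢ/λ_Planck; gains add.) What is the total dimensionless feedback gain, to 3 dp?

Convert to gains: g_wv = 1.23/3.2 = 0.3844; g_ice = 0.479/3.2 = 0.1497.
Total gain g = 0.5341.

0.534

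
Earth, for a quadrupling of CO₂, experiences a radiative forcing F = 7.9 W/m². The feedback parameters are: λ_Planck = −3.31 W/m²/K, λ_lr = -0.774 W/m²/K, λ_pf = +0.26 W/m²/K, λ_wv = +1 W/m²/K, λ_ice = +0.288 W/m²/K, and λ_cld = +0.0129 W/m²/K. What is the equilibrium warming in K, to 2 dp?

Net feedback parameter λ = (−3.31) + (-0.774) + (+0.26) + (+1) + (+0.288) + (+0.0129) = -2.5231 W/m²/K.
ΔT = −F/λ = −7.9/(-2.5231) = 3.13 K.

3.13 K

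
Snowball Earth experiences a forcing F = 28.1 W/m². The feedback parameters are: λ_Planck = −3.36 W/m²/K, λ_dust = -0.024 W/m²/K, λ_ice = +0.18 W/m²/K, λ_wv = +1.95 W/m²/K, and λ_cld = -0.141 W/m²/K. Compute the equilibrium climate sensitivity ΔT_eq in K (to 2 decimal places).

Net feedback parameter λ = (−3.36) + (-0.024) + (+0.18) + (+1.95) + (-0.141) = -1.395 W/m²/K.
ΔT = −F/λ = −28.1/(-1.395) = 20.14 K.

20.14 K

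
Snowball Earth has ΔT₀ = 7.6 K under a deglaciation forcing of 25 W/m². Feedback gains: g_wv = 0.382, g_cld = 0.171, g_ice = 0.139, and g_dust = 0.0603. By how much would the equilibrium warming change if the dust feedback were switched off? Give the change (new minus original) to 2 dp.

Original: g = 0.7523, ΔT = 7.6/(1−0.7523) = 30.6823 K.
Without dust: g' = 0.692, ΔT' = 7.6/(1−0.692) = 24.6753 K.
Change = 24.6753 − 30.6823 = -6.01 K.

-6.01 K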